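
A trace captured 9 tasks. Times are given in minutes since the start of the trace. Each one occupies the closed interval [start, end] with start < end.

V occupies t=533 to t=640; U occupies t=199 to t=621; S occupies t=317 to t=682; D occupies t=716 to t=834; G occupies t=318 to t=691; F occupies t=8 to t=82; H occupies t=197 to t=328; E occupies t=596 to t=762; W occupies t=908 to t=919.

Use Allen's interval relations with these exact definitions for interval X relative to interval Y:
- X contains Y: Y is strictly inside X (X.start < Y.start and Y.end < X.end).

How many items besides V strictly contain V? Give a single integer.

2

Target V = [t=533, t=640].
D [t=716, t=834] → after → no.
E [t=596, t=762] → overlapped-by → no.
F [t=8, t=82] → before → no.
G [t=318, t=691] → contains → counts.
H [t=197, t=328] → before → no.
S [t=317, t=682] → contains → counts.
U [t=199, t=621] → overlaps → no.
W [t=908, t=919] → after → no.
Total: 2.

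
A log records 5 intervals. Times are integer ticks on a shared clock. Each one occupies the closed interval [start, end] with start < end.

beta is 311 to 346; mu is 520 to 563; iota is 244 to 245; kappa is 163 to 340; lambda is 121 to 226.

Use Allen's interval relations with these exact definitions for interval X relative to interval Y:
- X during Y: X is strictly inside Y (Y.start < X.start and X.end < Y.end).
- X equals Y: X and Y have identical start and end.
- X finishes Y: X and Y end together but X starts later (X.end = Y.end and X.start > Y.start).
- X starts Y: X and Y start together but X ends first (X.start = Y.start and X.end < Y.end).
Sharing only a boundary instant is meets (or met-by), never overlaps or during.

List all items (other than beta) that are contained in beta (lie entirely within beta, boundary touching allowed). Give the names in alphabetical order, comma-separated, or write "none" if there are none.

Target beta = [311, 346].
iota [244, 245] → before → no.
kappa [163, 340] → overlaps → no.
lambda [121, 226] → before → no.
mu [520, 563] → after → no.
Result: none.

none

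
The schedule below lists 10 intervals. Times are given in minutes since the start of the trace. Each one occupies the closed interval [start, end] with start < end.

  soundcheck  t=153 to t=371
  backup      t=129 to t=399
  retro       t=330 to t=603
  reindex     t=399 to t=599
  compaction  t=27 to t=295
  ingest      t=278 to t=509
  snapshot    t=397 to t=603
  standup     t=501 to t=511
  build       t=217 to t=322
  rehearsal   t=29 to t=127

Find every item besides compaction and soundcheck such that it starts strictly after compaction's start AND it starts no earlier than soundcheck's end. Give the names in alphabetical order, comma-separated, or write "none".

reindex, snapshot, standup

Conditions: its start is strictly after compaction's start (X.start > t=27) AND its start is no earlier than soundcheck's end (X.start >= t=371).
backup: start t=129 > t=27? ✓; start t=129 >= t=371? ✗ → no.
build: start t=217 > t=27? ✓; start t=217 >= t=371? ✗ → no.
ingest: start t=278 > t=27? ✓; start t=278 >= t=371? ✗ → no.
rehearsal: start t=29 > t=27? ✓; start t=29 >= t=371? ✗ → no.
reindex: start t=399 > t=27? ✓; start t=399 >= t=371? ✓ → yes.
retro: start t=330 > t=27? ✓; start t=330 >= t=371? ✗ → no.
snapshot: start t=397 > t=27? ✓; start t=397 >= t=371? ✓ → yes.
standup: start t=501 > t=27? ✓; start t=501 >= t=371? ✓ → yes.
Result: reindex, snapshot, standup.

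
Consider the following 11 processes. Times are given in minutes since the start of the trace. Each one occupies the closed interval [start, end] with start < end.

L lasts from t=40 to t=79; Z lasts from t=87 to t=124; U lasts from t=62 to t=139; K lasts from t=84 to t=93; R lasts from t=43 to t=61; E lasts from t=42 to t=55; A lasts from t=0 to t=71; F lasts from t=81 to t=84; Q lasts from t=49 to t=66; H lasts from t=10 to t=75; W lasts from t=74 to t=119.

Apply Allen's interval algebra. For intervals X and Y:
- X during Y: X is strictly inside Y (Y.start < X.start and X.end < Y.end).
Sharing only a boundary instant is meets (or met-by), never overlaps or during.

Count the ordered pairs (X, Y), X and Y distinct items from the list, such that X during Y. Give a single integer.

Checking all 110 ordered pairs for relation 'during'; matching pairs in alphabetical order:
(E, A): E during A ✓
(E, H): E during H ✓
(E, L): E during L ✓
(F, U): F during U ✓
(F, W): F during W ✓
(K, U): K during U ✓
(K, W): K during W ✓
(Q, A): Q during A ✓
(Q, H): Q during H ✓
(Q, L): Q during L ✓
(R, A): R during A ✓
(R, H): R during H ✓
(R, L): R during L ✓
(W, U): W during U ✓
(Z, U): Z during U ✓
Count: 15.

15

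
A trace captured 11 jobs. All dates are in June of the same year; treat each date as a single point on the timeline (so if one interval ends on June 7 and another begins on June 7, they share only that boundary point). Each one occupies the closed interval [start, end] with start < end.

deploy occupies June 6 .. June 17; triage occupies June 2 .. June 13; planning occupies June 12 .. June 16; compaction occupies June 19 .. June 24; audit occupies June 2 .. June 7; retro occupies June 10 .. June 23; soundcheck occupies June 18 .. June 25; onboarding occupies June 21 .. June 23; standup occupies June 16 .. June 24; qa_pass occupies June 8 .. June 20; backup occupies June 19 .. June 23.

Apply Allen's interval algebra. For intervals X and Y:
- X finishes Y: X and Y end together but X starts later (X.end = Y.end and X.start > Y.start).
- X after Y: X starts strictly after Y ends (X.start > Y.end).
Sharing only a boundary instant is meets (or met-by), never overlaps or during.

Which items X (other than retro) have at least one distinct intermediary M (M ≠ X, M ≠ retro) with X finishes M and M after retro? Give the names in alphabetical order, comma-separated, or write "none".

none

Target retro = [June 10, June 23].
Intermediaries M with M after retro: none.
Union: none.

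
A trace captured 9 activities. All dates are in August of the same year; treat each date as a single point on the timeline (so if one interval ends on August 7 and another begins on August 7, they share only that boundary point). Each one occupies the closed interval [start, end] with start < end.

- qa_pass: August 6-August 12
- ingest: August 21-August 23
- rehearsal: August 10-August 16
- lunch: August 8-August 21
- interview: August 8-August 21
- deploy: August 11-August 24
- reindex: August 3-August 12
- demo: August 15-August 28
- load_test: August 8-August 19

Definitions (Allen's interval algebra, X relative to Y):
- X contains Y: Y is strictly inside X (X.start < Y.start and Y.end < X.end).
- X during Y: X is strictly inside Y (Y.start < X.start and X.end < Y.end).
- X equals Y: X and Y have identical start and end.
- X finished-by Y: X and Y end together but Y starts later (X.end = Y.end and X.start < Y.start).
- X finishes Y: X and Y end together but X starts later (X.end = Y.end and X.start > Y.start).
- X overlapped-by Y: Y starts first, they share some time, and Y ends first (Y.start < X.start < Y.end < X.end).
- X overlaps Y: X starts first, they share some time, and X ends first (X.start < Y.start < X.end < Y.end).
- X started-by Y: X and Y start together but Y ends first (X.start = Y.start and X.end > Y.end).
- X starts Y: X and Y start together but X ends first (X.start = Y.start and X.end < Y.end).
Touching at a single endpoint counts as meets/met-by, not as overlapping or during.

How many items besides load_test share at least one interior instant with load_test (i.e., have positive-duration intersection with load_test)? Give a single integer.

7

Target load_test = [August 8, August 19].
demo [August 15, August 28] → overlapped-by → counts.
deploy [August 11, August 24] → overlapped-by → counts.
ingest [August 21, August 23] → after → no.
interview [August 8, August 21] → started-by → counts.
lunch [August 8, August 21] → started-by → counts.
qa_pass [August 6, August 12] → overlaps → counts.
rehearsal [August 10, August 16] → during → counts.
reindex [August 3, August 12] → overlaps → counts.
Total: 7.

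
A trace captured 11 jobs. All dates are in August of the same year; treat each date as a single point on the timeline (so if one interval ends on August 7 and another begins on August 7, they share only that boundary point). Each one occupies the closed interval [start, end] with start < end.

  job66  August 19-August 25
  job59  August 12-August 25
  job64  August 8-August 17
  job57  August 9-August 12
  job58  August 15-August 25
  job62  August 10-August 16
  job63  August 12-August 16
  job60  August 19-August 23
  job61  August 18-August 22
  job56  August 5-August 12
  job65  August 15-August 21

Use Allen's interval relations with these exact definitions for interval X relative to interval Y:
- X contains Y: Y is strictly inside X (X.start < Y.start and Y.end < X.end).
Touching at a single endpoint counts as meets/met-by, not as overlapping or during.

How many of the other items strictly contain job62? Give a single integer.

1

Target job62 = [August 10, August 16].
job56 [August 5, August 12] → overlaps → no.
job57 [August 9, August 12] → overlaps → no.
job58 [August 15, August 25] → overlapped-by → no.
job59 [August 12, August 25] → overlapped-by → no.
job60 [August 19, August 23] → after → no.
job61 [August 18, August 22] → after → no.
job63 [August 12, August 16] → finishes → no.
job64 [August 8, August 17] → contains → counts.
job65 [August 15, August 21] → overlapped-by → no.
job66 [August 19, August 25] → after → no.
Total: 1.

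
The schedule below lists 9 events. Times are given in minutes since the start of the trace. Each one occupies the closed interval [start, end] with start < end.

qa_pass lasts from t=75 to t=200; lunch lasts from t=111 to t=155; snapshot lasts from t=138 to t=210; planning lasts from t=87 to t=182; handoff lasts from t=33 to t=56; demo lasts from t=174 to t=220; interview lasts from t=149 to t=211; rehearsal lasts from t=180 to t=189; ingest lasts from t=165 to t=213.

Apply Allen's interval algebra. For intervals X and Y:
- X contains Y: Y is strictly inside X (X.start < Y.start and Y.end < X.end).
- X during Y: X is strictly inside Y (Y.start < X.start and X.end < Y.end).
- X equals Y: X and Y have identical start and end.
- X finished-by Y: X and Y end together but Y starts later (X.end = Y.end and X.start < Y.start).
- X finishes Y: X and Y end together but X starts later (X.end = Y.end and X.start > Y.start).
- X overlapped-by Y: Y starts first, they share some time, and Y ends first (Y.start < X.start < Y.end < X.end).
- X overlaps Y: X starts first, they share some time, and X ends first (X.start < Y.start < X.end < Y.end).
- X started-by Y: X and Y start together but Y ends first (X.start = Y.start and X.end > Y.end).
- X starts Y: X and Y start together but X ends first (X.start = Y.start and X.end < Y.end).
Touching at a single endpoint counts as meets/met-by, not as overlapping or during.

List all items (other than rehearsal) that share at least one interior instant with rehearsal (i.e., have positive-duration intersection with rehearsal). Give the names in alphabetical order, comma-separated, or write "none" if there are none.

demo, ingest, interview, planning, qa_pass, snapshot

Target rehearsal = [t=180, t=189].
demo [t=174, t=220] → contains → yes.
handoff [t=33, t=56] → before → no.
ingest [t=165, t=213] → contains → yes.
interview [t=149, t=211] → contains → yes.
lunch [t=111, t=155] → before → no.
planning [t=87, t=182] → overlaps → yes.
qa_pass [t=75, t=200] → contains → yes.
snapshot [t=138, t=210] → contains → yes.
Result: demo, ingest, interview, planning, qa_pass, snapshot.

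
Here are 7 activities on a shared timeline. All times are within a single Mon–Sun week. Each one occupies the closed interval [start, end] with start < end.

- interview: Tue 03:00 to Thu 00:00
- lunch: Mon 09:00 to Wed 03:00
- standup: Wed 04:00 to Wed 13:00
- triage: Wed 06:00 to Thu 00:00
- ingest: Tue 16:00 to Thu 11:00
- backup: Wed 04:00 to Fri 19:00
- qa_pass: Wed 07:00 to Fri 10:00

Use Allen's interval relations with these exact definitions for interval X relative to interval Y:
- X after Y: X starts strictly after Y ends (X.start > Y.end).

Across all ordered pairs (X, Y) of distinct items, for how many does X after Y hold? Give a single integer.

Checking all 42 ordered pairs for relation 'after'; matching pairs in alphabetical order:
(backup, lunch): backup after lunch ✓
(qa_pass, lunch): qa_pass after lunch ✓
(standup, lunch): standup after lunch ✓
(triage, lunch): triage after lunch ✓
Count: 4.

4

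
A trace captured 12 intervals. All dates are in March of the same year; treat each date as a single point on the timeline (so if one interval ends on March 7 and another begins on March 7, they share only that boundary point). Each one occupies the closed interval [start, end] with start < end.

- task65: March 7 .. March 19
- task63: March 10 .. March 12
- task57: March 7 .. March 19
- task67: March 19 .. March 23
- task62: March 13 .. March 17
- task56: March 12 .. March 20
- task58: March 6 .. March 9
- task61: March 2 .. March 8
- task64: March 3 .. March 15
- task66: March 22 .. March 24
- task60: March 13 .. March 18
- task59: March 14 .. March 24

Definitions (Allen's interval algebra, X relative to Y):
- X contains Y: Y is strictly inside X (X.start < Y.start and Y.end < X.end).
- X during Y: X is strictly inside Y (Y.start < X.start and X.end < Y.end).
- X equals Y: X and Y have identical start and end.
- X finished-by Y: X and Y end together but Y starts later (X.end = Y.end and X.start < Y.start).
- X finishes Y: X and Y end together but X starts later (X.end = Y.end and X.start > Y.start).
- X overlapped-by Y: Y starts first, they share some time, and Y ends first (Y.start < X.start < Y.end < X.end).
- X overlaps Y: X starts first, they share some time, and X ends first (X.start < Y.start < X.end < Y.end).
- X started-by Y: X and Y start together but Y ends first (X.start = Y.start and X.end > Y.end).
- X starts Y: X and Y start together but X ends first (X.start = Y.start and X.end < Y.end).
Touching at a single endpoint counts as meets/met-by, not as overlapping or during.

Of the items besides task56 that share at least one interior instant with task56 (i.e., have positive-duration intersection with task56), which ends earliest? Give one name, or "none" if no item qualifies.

task64

Target task56 = [March 12, March 20].
task57 [March 7, March 19] → overlaps → candidate.
task58 [March 6, March 9] → before → excluded.
task59 [March 14, March 24] → overlapped-by → candidate.
task60 [March 13, March 18] → during → candidate.
task61 [March 2, March 8] → before → excluded.
task62 [March 13, March 17] → during → candidate.
task63 [March 10, March 12] → meets → excluded.
task64 [March 3, March 15] → overlaps → candidate.
task65 [March 7, March 19] → overlaps → candidate.
task66 [March 22, March 24] → after → excluded.
task67 [March 19, March 23] → overlapped-by → candidate.
Among candidates, earliest end is March 15 → task64.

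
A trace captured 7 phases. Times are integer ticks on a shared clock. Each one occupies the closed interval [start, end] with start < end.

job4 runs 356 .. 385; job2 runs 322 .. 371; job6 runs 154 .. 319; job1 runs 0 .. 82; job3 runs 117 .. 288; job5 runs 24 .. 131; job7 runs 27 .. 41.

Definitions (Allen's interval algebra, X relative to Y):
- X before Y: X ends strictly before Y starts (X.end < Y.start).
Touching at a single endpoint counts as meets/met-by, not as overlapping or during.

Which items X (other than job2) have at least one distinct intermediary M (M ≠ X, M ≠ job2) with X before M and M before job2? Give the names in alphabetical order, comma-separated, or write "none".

job1, job5, job7

Target job2 = [322, 371].
Intermediaries M with M before job2: job1, job3, job5, job6, job7.
Via job1 — items with X before job1: none.
Via job3 — items with X before job3: job1, job7.
Via job5 — items with X before job5: none.
Via job6 — items with X before job6: job1, job5, job7.
Via job7 — items with X before job7: none.
Union: job1, job5, job7.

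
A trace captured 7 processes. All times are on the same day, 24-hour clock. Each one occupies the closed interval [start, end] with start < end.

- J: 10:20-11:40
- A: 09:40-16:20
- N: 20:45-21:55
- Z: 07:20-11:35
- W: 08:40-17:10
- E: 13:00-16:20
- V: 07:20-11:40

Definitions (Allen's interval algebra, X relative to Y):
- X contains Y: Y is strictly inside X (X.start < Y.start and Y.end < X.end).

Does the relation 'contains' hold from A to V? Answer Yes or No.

A = [09:40, 16:20], V = [07:20, 11:40].
Actual relation of A to V: overlapped-by.
Asked whether 'contains' holds → No.

No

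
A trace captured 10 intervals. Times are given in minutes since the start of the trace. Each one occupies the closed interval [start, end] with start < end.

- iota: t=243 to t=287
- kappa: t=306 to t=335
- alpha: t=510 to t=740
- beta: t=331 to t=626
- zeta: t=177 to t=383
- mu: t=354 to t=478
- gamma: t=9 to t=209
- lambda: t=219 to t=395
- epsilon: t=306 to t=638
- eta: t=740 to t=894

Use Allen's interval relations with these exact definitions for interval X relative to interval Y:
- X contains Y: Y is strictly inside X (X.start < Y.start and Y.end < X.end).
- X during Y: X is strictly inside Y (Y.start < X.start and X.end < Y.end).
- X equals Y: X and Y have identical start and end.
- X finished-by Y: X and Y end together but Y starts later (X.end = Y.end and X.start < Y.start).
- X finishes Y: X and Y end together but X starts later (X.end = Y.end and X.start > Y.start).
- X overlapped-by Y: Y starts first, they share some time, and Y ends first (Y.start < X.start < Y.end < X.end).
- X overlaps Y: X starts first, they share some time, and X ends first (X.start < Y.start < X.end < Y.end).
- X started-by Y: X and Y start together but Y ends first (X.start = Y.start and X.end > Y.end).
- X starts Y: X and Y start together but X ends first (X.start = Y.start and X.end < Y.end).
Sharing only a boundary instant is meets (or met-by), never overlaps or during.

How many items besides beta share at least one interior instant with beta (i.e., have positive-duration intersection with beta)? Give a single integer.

6

Target beta = [t=331, t=626].
alpha [t=510, t=740] → overlapped-by → counts.
epsilon [t=306, t=638] → contains → counts.
eta [t=740, t=894] → after → no.
gamma [t=9, t=209] → before → no.
iota [t=243, t=287] → before → no.
kappa [t=306, t=335] → overlaps → counts.
lambda [t=219, t=395] → overlaps → counts.
mu [t=354, t=478] → during → counts.
zeta [t=177, t=383] → overlaps → counts.
Total: 6.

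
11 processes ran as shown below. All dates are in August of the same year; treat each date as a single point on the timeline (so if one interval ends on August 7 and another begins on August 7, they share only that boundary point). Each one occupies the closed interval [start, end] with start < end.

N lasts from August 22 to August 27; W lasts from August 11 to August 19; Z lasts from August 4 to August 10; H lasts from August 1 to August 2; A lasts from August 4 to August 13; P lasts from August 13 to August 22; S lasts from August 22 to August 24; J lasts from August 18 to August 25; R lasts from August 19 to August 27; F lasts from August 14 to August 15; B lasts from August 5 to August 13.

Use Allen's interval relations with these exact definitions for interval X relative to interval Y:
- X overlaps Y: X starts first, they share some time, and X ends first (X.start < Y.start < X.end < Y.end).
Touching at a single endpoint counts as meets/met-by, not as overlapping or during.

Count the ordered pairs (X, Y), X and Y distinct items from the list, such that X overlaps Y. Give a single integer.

9

Checking all 110 ordered pairs for relation 'overlaps'; matching pairs in alphabetical order:
(A, W): A overlaps W ✓
(B, W): B overlaps W ✓
(J, N): J overlaps N ✓
(J, R): J overlaps R ✓
(P, J): P overlaps J ✓
(P, R): P overlaps R ✓
(W, J): W overlaps J ✓
(W, P): W overlaps P ✓
(Z, B): Z overlaps B ✓
Count: 9.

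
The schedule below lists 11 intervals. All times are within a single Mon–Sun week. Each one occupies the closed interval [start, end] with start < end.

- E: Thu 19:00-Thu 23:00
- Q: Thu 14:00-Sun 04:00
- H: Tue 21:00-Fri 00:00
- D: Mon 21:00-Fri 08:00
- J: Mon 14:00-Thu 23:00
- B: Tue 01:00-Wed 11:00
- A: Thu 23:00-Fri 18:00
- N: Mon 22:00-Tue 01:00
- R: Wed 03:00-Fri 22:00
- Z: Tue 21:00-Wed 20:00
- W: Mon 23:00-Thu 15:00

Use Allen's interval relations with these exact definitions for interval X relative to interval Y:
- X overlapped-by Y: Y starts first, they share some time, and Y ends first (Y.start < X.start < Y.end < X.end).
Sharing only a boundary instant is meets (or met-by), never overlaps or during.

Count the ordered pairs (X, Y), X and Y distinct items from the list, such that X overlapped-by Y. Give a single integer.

Checking all 110 ordered pairs for relation 'overlapped-by'; matching pairs in alphabetical order:
(A, D): A overlapped-by D ✓
(A, H): A overlapped-by H ✓
(D, J): D overlapped-by J ✓
(H, B): H overlapped-by B ✓
(H, J): H overlapped-by J ✓
(H, W): H overlapped-by W ✓
(Q, D): Q overlapped-by D ✓
(Q, H): Q overlapped-by H ✓
(Q, J): Q overlapped-by J ✓
(Q, R): Q overlapped-by R ✓
(Q, W): Q overlapped-by W ✓
(R, B): R overlapped-by B ✓
(R, D): R overlapped-by D ✓
(R, H): R overlapped-by H ✓
(R, J): R overlapped-by J ✓
(R, W): R overlapped-by W ✓
(R, Z): R overlapped-by Z ✓
(W, N): W overlapped-by N ✓
(Z, B): Z overlapped-by B ✓
Count: 19.

19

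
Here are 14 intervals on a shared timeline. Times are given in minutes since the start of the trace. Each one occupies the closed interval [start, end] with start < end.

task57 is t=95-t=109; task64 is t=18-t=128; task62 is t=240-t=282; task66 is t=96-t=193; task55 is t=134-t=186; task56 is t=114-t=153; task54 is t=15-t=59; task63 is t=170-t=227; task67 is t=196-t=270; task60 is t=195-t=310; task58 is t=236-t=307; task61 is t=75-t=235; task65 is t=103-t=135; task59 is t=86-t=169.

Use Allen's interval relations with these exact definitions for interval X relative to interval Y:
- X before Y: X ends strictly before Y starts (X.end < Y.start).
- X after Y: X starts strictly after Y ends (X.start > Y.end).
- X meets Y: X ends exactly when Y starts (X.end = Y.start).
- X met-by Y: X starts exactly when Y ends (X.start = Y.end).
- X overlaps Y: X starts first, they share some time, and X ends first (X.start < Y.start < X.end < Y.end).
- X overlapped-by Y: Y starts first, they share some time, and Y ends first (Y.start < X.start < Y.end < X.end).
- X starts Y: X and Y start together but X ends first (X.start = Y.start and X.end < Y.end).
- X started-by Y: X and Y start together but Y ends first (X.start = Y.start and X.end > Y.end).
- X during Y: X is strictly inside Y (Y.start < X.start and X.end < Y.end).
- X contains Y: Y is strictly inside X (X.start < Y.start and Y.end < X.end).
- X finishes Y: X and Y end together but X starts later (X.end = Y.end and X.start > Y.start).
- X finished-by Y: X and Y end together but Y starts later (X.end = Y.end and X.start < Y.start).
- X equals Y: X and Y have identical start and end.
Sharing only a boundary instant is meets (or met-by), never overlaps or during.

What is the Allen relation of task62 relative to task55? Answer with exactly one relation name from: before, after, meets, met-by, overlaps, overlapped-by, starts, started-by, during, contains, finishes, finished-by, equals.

task62 = [t=240, t=282]; task55 = [t=134, t=186].
Compare endpoints: task62.start > task55.start, task62.start > task55.end, task62.end > task55.start, task62.end > task55.end.
That pattern is 'after'.

after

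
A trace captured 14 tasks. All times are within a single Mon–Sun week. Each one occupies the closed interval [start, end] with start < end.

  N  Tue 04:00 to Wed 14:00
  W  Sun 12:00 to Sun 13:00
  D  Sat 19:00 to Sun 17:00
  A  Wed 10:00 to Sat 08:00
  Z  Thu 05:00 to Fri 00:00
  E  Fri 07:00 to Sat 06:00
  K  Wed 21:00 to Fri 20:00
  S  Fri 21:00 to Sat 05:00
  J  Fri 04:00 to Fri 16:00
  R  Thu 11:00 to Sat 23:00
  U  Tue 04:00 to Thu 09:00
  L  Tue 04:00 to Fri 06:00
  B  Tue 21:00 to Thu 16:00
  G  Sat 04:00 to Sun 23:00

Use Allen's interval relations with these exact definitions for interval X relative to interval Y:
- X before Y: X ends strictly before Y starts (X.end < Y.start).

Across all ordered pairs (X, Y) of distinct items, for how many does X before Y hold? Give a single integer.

Checking all 182 ordered pairs for relation 'before'; matching pairs in alphabetical order:
(A, D): A before D ✓
(A, W): A before W ✓
(B, D): B before D ✓
(B, E): B before E ✓
(B, G): B before G ✓
(B, J): B before J ✓
(B, S): B before S ✓
(B, W): B before W ✓
(E, D): E before D ✓
(E, W): E before W ✓
(J, D): J before D ✓
(J, G): J before G ✓
(J, S): J before S ✓
(J, W): J before W ✓
(K, D): K before D ✓
(K, G): K before G ✓
(K, S): K before S ✓
(K, W): K before W ✓
(L, D): L before D ✓
(L, E): L before E ✓
(L, G): L before G ✓
(L, S): L before S ✓
(L, W): L before W ✓
(N, D): N before D ✓
... plus 24 further pairs not listed.
Count: 48.

48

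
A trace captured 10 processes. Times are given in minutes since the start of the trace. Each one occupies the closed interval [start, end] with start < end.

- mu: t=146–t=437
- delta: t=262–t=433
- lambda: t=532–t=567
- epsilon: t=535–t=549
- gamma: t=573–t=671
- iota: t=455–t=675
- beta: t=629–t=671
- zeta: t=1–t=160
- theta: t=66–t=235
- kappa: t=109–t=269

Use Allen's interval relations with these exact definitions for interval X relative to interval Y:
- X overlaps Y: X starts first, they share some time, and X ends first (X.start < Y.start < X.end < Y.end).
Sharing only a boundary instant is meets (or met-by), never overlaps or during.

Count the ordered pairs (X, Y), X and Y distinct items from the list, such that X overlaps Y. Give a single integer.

Checking all 90 ordered pairs for relation 'overlaps'; matching pairs in alphabetical order:
(kappa, delta): kappa overlaps delta ✓
(kappa, mu): kappa overlaps mu ✓
(theta, kappa): theta overlaps kappa ✓
(theta, mu): theta overlaps mu ✓
(zeta, kappa): zeta overlaps kappa ✓
(zeta, mu): zeta overlaps mu ✓
(zeta, theta): zeta overlaps theta ✓
Count: 7.

7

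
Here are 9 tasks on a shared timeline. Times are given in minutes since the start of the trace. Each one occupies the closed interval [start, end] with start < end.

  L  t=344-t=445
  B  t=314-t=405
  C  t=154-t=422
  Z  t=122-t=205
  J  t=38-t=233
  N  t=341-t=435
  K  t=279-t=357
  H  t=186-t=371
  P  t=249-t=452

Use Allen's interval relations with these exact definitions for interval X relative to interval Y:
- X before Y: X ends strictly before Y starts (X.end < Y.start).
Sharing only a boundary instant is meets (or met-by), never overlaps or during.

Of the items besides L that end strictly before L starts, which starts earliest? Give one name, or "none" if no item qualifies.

Target L = [t=344, t=445].
B [t=314, t=405] → overlaps → excluded.
C [t=154, t=422] → overlaps → excluded.
H [t=186, t=371] → overlaps → excluded.
J [t=38, t=233] → before → candidate.
K [t=279, t=357] → overlaps → excluded.
N [t=341, t=435] → overlaps → excluded.
P [t=249, t=452] → contains → excluded.
Z [t=122, t=205] → before → candidate.
Among candidates, earliest start is t=38 → J.

J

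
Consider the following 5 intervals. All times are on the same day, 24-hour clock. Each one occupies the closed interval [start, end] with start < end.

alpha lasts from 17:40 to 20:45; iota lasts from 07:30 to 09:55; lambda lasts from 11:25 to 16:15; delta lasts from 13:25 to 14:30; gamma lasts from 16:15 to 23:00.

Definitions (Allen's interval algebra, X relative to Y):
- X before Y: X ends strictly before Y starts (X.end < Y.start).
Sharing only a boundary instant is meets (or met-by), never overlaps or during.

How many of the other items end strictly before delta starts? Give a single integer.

1

Target delta = [13:25, 14:30].
alpha [17:40, 20:45] → after → no.
gamma [16:15, 23:00] → after → no.
iota [07:30, 09:55] → before → counts.
lambda [11:25, 16:15] → contains → no.
Total: 1.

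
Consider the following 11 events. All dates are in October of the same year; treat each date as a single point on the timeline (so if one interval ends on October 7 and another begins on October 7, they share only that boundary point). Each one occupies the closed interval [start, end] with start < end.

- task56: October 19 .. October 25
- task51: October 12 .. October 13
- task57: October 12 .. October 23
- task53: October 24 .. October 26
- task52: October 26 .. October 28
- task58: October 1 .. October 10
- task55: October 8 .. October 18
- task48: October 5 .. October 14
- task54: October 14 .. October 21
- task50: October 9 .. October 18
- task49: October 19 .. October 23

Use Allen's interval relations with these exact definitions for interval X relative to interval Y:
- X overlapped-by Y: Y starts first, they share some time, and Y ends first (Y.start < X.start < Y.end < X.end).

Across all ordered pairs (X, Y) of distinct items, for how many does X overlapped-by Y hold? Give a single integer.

Checking all 110 ordered pairs for relation 'overlapped-by'; matching pairs in alphabetical order:
(task48, task58): task48 overlapped-by task58 ✓
(task49, task54): task49 overlapped-by task54 ✓
(task50, task48): task50 overlapped-by task48 ✓
(task50, task58): task50 overlapped-by task58 ✓
(task53, task56): task53 overlapped-by task56 ✓
(task54, task50): task54 overlapped-by task50 ✓
(task54, task55): task54 overlapped-by task55 ✓
(task55, task48): task55 overlapped-by task48 ✓
(task55, task58): task55 overlapped-by task58 ✓
(task56, task54): task56 overlapped-by task54 ✓
(task56, task57): task56 overlapped-by task57 ✓
(task57, task48): task57 overlapped-by task48 ✓
(task57, task50): task57 overlapped-by task50 ✓
(task57, task55): task57 overlapped-by task55 ✓
Count: 14.

14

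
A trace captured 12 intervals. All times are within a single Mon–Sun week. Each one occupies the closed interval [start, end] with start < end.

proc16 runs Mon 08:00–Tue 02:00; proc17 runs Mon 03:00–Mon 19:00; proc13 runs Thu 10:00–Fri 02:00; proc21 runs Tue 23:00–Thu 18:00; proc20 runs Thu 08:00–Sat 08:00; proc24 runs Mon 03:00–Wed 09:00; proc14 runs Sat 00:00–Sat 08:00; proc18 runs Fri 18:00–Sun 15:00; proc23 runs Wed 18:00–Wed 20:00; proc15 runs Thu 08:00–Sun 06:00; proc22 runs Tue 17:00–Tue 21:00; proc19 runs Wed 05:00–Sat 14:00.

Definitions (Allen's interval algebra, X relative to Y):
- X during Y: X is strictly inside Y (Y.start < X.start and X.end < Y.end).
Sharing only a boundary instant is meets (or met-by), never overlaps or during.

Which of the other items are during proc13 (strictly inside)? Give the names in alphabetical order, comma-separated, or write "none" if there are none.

Target proc13 = [Thu 10:00, Fri 02:00].
proc14 [Sat 00:00, Sat 08:00] → after → no.
proc15 [Thu 08:00, Sun 06:00] → contains → no.
proc16 [Mon 08:00, Tue 02:00] → before → no.
proc17 [Mon 03:00, Mon 19:00] → before → no.
proc18 [Fri 18:00, Sun 15:00] → after → no.
proc19 [Wed 05:00, Sat 14:00] → contains → no.
proc20 [Thu 08:00, Sat 08:00] → contains → no.
proc21 [Tue 23:00, Thu 18:00] → overlaps → no.
proc22 [Tue 17:00, Tue 21:00] → before → no.
proc23 [Wed 18:00, Wed 20:00] → before → no.
proc24 [Mon 03:00, Wed 09:00] → before → no.
Result: none.

none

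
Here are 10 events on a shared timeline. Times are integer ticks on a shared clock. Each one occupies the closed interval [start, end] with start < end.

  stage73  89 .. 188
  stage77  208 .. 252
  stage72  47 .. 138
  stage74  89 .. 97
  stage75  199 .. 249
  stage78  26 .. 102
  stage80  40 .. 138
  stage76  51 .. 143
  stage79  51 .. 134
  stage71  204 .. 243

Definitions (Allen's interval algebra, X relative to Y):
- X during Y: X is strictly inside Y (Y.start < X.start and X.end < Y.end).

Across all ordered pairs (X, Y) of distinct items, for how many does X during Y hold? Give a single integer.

8

Checking all 90 ordered pairs for relation 'during'; matching pairs in alphabetical order:
(stage71, stage75): stage71 during stage75 ✓
(stage74, stage72): stage74 during stage72 ✓
(stage74, stage76): stage74 during stage76 ✓
(stage74, stage78): stage74 during stage78 ✓
(stage74, stage79): stage74 during stage79 ✓
(stage74, stage80): stage74 during stage80 ✓
(stage79, stage72): stage79 during stage72 ✓
(stage79, stage80): stage79 during stage80 ✓
Count: 8.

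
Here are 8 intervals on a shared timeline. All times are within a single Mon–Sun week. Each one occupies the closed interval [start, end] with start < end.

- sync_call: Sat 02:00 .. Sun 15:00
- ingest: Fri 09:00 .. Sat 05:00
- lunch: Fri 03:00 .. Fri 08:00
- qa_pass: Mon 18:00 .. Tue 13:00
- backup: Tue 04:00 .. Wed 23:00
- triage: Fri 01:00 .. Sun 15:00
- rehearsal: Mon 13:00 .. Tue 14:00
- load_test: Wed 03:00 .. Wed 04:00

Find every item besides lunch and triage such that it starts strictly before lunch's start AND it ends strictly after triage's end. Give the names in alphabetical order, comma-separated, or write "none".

Conditions: its start is strictly before lunch's start (X.start < Fri 03:00) AND its end is strictly after triage's end (X.end > Sun 15:00).
backup: start Tue 04:00 < Fri 03:00? ✓; end Wed 23:00 > Sun 15:00? ✗ → no.
ingest: start Fri 09:00 < Fri 03:00? ✗; end Sat 05:00 > Sun 15:00? ✗ → no.
load_test: start Wed 03:00 < Fri 03:00? ✓; end Wed 04:00 > Sun 15:00? ✗ → no.
qa_pass: start Mon 18:00 < Fri 03:00? ✓; end Tue 13:00 > Sun 15:00? ✗ → no.
rehearsal: start Mon 13:00 < Fri 03:00? ✓; end Tue 14:00 > Sun 15:00? ✗ → no.
sync_call: start Sat 02:00 < Fri 03:00? ✗; end Sun 15:00 > Sun 15:00? ✗ → no.
Result: none.

none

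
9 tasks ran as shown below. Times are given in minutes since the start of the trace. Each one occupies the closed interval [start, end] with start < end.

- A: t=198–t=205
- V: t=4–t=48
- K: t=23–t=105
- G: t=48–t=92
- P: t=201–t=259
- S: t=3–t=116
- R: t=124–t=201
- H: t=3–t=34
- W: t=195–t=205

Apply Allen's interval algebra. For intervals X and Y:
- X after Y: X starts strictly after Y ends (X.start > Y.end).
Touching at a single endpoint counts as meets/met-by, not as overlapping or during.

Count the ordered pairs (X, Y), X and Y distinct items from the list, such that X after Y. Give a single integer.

21

Checking all 72 ordered pairs for relation 'after'; matching pairs in alphabetical order:
(A, G): A after G ✓
(A, H): A after H ✓
(A, K): A after K ✓
(A, S): A after S ✓
(A, V): A after V ✓
(G, H): G after H ✓
(P, G): P after G ✓
(P, H): P after H ✓
(P, K): P after K ✓
(P, S): P after S ✓
(P, V): P after V ✓
(R, G): R after G ✓
(R, H): R after H ✓
(R, K): R after K ✓
(R, S): R after S ✓
(R, V): R after V ✓
(W, G): W after G ✓
(W, H): W after H ✓
(W, K): W after K ✓
(W, S): W after S ✓
(W, V): W after V ✓
Count: 21.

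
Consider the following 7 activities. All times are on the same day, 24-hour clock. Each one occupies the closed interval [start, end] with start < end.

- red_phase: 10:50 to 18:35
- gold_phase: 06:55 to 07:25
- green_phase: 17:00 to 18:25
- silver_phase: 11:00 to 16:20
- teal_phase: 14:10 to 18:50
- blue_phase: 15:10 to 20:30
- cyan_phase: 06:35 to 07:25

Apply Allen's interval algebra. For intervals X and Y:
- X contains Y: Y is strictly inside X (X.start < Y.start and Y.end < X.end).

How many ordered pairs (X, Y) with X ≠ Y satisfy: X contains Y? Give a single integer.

4

Checking all 42 ordered pairs for relation 'contains'; matching pairs in alphabetical order:
(blue_phase, green_phase): blue_phase contains green_phase ✓
(red_phase, green_phase): red_phase contains green_phase ✓
(red_phase, silver_phase): red_phase contains silver_phase ✓
(teal_phase, green_phase): teal_phase contains green_phase ✓
Count: 4.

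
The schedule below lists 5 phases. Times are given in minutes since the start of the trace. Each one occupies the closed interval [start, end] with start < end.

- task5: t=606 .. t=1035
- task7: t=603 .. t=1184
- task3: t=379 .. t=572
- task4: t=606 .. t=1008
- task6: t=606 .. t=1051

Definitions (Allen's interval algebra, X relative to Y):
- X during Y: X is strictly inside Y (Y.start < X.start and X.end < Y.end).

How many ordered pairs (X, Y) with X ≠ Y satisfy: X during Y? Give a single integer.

Checking all 20 ordered pairs for relation 'during'; matching pairs in alphabetical order:
(task4, task7): task4 during task7 ✓
(task5, task7): task5 during task7 ✓
(task6, task7): task6 during task7 ✓
Count: 3.

3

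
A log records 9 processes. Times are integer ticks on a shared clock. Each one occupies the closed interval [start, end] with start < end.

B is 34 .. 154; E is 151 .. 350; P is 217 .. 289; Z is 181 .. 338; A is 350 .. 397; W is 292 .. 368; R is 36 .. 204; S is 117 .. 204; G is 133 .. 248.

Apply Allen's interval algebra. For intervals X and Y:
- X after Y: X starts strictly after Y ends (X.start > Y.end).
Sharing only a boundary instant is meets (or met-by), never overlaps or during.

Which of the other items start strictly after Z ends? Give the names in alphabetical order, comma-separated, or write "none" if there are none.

Target Z = [181, 338].
A [350, 397] → after → yes.
B [34, 154] → before → no.
E [151, 350] → contains → no.
G [133, 248] → overlaps → no.
P [217, 289] → during → no.
R [36, 204] → overlaps → no.
S [117, 204] → overlaps → no.
W [292, 368] → overlapped-by → no.
Result: A.

A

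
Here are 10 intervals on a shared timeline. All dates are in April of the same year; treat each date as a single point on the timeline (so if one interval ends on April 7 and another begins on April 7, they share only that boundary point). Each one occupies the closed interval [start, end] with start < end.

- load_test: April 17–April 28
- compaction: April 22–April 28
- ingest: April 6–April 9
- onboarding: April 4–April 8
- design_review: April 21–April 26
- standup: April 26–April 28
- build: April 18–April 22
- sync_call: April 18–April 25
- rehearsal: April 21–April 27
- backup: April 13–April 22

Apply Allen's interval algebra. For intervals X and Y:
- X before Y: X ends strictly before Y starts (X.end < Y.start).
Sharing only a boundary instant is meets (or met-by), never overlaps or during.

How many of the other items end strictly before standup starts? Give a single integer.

Target standup = [April 26, April 28].
backup [April 13, April 22] → before → counts.
build [April 18, April 22] → before → counts.
compaction [April 22, April 28] → finished-by → no.
design_review [April 21, April 26] → meets → no.
ingest [April 6, April 9] → before → counts.
load_test [April 17, April 28] → finished-by → no.
onboarding [April 4, April 8] → before → counts.
rehearsal [April 21, April 27] → overlaps → no.
sync_call [April 18, April 25] → before → counts.
Total: 5.

5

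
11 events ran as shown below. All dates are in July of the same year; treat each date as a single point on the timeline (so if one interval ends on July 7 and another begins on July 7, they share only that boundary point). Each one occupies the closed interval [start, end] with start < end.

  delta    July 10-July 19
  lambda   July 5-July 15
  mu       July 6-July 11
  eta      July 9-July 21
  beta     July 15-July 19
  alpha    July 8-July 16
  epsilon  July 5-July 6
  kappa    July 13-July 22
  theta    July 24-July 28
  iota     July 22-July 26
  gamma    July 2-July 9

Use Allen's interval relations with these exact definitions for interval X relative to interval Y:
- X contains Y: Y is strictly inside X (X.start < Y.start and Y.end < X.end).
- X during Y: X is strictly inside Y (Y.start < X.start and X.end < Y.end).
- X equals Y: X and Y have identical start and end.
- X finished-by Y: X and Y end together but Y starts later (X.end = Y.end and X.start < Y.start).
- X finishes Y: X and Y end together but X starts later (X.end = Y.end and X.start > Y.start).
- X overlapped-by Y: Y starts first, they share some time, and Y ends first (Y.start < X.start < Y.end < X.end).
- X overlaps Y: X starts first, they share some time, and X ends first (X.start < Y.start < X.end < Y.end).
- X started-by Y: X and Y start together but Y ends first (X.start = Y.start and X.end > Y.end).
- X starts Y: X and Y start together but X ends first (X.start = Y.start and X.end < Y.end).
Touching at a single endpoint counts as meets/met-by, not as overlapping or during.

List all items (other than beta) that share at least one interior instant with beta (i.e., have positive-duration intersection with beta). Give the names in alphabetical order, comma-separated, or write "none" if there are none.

alpha, delta, eta, kappa

Target beta = [July 15, July 19].
alpha [July 8, July 16] → overlaps → yes.
delta [July 10, July 19] → finished-by → yes.
epsilon [July 5, July 6] → before → no.
eta [July 9, July 21] → contains → yes.
gamma [July 2, July 9] → before → no.
iota [July 22, July 26] → after → no.
kappa [July 13, July 22] → contains → yes.
lambda [July 5, July 15] → meets → no.
mu [July 6, July 11] → before → no.
theta [July 24, July 28] → after → no.
Result: alpha, delta, eta, kappa.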